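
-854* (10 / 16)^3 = -53375 / 256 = -208.50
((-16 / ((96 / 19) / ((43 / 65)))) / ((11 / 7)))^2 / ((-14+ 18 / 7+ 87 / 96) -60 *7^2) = -1831589816 / 3040895639925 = -0.00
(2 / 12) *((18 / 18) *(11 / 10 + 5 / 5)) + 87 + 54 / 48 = 3539 / 40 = 88.48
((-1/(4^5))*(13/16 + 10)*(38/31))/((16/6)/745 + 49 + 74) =-7346445/69814706176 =-0.00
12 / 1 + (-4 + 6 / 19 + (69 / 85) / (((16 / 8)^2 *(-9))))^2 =9667567369 / 375584400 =25.74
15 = 15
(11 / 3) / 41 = 11 / 123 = 0.09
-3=-3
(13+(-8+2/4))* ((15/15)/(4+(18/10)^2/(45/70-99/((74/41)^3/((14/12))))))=9881505425/6880200056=1.44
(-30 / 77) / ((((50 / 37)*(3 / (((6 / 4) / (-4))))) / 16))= 222 / 385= 0.58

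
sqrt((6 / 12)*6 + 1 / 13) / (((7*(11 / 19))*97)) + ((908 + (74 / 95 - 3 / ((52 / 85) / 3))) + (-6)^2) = 38*sqrt(130) / 97097 + 4594533 / 4940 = 930.07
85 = 85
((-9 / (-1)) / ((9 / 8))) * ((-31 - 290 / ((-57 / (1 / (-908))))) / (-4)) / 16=802363 / 207024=3.88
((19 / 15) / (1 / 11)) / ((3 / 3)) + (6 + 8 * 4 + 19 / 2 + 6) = 2023 / 30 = 67.43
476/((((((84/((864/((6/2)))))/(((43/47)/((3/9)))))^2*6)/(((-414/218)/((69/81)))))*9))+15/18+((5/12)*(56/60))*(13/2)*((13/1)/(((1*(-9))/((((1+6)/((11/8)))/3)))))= -15728545462639/9010506582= -1745.58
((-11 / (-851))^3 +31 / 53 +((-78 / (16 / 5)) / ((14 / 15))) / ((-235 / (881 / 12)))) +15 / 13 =88494961514463297 / 8940952221166784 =9.90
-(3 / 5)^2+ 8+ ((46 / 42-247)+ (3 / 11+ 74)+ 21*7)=-16.99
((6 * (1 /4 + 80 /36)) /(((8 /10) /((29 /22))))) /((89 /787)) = 114115 /528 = 216.13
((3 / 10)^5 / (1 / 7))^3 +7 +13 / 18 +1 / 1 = 78500044295075909 / 9000000000000000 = 8.72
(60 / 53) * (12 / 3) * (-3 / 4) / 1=-3.40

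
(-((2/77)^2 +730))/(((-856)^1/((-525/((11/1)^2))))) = -162306525/43864436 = -3.70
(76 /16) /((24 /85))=1615 /96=16.82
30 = 30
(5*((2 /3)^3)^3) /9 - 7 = -1237469 /177147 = -6.99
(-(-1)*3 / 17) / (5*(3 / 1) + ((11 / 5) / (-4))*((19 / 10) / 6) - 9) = 3600 / 118847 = 0.03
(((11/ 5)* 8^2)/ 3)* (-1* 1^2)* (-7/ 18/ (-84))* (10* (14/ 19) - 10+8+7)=-4136/ 1539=-2.69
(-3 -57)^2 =3600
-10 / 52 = -5 / 26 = -0.19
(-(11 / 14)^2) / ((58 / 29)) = -121 / 392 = -0.31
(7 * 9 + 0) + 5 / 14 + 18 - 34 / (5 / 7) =2363 / 70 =33.76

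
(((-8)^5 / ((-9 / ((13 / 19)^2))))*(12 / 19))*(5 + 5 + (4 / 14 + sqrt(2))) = 22151168*sqrt(2) / 20577 + 531628032 / 48013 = 12594.99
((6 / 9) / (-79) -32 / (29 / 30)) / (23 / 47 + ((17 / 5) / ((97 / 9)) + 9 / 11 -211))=0.16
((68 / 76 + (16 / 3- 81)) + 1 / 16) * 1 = -68135 / 912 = -74.71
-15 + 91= 76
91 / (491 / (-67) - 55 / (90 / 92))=-54873 / 38321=-1.43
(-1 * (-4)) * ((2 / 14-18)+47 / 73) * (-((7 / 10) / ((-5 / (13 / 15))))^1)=-76232 / 9125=-8.35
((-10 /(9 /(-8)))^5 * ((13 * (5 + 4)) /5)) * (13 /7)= 110755840000 /45927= 2411562.70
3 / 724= 0.00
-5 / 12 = -0.42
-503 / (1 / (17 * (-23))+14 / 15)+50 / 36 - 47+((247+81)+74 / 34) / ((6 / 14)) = 308017081 / 1670454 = 184.39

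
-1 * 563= -563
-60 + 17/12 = -703/12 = -58.58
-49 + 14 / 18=-434 / 9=-48.22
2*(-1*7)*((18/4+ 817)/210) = -1643/30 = -54.77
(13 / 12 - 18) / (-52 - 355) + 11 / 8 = 13837 / 9768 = 1.42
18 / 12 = 3 / 2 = 1.50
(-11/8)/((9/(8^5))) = -45056/9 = -5006.22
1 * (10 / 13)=0.77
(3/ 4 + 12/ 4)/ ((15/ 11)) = 11/ 4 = 2.75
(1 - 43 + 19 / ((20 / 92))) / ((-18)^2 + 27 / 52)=11804 / 84375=0.14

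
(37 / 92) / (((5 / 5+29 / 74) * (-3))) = -1369 / 14214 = -0.10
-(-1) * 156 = 156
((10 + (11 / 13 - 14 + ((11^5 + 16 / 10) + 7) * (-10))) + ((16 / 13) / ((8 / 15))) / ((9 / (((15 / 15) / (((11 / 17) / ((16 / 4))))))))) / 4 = -690946357 / 1716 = -402649.39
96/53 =1.81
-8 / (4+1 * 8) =-2 / 3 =-0.67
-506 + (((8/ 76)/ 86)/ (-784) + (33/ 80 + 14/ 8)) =-201701267/ 400330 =-503.84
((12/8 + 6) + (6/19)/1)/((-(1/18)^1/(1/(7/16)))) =-42768/133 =-321.56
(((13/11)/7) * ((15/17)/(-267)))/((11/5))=-325/1281511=-0.00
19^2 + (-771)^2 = 594802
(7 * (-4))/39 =-28/39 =-0.72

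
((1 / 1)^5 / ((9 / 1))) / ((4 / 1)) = 1 / 36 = 0.03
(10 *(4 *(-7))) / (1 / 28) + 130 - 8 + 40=-7678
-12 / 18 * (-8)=16 / 3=5.33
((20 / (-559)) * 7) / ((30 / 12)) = -56 / 559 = -0.10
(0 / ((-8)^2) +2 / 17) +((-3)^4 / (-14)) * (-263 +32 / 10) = 1788863 / 1190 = 1503.25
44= 44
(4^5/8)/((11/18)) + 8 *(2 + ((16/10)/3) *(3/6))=37552/165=227.59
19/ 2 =9.50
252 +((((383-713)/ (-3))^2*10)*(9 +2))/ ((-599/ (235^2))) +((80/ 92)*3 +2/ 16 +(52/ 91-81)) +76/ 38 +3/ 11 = -1041409903248755/ 8486632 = -122711801.72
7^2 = 49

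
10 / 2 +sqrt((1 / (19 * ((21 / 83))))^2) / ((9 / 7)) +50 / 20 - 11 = -3425 / 1026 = -3.34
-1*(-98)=98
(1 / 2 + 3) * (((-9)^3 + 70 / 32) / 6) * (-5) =407015 / 192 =2119.87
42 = 42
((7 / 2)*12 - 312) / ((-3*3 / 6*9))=20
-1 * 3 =-3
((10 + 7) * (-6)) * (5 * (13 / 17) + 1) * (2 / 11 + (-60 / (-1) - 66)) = 31488 / 11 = 2862.55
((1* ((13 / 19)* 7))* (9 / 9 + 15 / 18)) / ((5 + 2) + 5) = 1001 / 1368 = 0.73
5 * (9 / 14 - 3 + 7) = 325 / 14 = 23.21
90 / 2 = 45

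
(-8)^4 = 4096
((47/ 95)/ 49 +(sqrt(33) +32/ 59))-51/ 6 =-4365499/ 549290 +sqrt(33) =-2.20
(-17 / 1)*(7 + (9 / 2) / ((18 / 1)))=-493 / 4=-123.25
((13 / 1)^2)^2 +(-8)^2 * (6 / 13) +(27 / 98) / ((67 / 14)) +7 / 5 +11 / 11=871657484 / 30485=28593.00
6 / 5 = 1.20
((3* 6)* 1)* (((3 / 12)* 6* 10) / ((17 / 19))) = 5130 / 17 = 301.76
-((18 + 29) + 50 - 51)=-46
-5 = -5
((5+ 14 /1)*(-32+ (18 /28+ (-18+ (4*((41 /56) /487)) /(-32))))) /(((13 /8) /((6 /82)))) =-42.23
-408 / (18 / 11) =-748 / 3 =-249.33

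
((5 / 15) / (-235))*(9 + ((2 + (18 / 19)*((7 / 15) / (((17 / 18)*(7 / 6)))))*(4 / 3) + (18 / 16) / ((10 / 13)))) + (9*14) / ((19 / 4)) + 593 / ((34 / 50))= 516926909 / 575280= 898.57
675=675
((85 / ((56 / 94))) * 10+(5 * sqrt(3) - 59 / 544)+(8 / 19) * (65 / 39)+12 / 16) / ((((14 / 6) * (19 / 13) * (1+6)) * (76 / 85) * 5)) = 3315 * sqrt(3) / 70756+4029791623 / 301137536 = 13.46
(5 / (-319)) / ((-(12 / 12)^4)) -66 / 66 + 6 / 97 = -28544 / 30943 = -0.92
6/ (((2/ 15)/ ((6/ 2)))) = 135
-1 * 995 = -995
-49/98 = -1/2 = -0.50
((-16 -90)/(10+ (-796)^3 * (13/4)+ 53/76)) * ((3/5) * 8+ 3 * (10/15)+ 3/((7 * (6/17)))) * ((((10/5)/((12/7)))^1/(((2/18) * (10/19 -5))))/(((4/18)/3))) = -51142509/3114412704475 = -0.00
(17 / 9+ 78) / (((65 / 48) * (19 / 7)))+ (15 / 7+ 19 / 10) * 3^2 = 58.12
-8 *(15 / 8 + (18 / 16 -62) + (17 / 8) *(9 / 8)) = 3623 / 8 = 452.88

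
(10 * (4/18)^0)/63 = 10/63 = 0.16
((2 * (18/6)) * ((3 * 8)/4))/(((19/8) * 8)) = 36/19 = 1.89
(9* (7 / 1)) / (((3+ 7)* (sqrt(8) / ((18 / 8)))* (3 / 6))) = 10.02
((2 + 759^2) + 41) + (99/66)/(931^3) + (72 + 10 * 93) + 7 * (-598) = 924673012147083/1613908982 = 572940.00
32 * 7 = 224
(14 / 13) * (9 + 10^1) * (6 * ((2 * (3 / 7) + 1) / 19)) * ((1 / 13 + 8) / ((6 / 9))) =1890 / 13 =145.38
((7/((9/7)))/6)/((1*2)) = 49/108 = 0.45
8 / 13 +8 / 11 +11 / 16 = 4645 / 2288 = 2.03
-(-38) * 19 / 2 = 361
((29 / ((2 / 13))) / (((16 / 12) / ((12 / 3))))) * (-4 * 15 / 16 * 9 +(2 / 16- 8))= -23538.94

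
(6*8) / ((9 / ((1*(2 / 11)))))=32 / 33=0.97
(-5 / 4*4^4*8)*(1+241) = -619520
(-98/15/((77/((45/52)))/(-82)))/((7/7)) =861/143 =6.02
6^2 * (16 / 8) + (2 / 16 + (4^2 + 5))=745 / 8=93.12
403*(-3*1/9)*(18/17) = -2418/17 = -142.24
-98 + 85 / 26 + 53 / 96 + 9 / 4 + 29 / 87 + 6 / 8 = -113375 / 1248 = -90.85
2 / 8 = 1 / 4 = 0.25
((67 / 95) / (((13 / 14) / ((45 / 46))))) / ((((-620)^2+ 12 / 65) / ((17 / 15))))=23919 / 10918887244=0.00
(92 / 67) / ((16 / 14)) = 161 / 134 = 1.20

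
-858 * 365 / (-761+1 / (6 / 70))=469755 / 1124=417.93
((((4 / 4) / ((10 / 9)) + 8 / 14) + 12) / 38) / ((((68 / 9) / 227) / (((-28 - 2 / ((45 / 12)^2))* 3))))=-899.23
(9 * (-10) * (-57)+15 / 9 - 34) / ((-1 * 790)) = -15293 / 2370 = -6.45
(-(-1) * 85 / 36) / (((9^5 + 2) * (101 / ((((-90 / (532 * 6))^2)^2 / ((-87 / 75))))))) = -11953125 / 55418293548578057216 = -0.00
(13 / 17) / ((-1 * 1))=-13 / 17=-0.76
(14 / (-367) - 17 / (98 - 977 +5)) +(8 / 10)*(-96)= -76.82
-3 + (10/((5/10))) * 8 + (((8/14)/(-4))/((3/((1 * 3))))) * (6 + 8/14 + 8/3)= 22885/147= 155.68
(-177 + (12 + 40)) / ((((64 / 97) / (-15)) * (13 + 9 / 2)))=36375 / 224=162.39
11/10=1.10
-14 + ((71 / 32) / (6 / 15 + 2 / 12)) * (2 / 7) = -12.88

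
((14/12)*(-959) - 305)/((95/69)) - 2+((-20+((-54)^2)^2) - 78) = 1615365151/190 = 8501921.85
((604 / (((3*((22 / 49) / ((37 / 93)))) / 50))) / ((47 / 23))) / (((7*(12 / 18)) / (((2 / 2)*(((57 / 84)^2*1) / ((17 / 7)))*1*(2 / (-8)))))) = -1159721525 / 26156064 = -44.34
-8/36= -2/9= -0.22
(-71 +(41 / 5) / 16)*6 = -16917 / 40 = -422.92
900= 900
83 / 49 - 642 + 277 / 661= -639.89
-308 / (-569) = 308 / 569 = 0.54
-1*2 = -2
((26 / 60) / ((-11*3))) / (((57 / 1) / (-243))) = 117 / 2090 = 0.06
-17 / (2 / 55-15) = 935 / 823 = 1.14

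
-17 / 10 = -1.70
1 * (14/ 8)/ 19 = 7/ 76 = 0.09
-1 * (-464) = 464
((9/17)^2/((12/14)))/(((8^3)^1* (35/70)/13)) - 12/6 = -293479/147968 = -1.98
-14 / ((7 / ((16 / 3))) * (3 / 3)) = -32 / 3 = -10.67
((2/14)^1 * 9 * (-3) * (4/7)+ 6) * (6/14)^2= 1674/2401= 0.70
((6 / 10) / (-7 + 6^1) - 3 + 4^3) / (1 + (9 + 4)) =151 / 35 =4.31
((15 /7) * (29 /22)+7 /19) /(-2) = -9343 /5852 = -1.60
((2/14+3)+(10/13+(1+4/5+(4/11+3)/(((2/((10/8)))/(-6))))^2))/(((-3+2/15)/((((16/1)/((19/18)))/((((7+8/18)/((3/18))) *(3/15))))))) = -43112876211/602731129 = -71.53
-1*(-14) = 14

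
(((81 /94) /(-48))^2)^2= 531441 /5116716384256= 0.00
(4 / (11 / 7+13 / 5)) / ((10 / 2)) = 14 / 73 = 0.19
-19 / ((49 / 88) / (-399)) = 95304 / 7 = 13614.86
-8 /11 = -0.73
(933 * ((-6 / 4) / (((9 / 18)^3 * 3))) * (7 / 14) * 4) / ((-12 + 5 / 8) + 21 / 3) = 59712 / 35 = 1706.06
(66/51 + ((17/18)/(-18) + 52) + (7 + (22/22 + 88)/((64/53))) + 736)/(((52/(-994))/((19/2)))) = -723961693399/4582656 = -157978.62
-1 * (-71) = 71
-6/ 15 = -2/ 5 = -0.40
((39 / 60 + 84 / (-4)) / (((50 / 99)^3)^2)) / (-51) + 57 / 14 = 1045498565214483 / 37187500000000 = 28.11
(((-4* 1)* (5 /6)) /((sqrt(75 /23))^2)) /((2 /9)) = -23 /5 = -4.60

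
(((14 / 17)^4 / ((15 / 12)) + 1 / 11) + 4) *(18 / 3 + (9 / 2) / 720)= 19683710369 / 734984800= 26.78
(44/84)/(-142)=-11/2982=-0.00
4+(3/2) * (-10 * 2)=-26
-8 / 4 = -2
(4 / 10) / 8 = 1 / 20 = 0.05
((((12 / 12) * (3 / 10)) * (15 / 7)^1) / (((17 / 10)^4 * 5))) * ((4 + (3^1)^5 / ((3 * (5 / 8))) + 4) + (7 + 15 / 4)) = 1335150 / 584647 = 2.28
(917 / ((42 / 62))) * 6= 8122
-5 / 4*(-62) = 155 / 2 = 77.50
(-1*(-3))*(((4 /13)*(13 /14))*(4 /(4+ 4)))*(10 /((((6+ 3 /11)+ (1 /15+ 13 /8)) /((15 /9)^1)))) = 0.90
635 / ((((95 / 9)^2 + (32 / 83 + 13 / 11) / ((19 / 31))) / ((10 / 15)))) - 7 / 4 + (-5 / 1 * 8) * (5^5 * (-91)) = 11375001.96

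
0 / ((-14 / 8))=0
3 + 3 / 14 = 45 / 14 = 3.21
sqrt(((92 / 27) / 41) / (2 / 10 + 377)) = 0.01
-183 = -183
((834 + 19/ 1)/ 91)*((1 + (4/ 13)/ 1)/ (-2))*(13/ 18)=-4.43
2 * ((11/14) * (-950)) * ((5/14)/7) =-26125/343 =-76.17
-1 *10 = -10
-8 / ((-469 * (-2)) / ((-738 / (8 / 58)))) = 21402 / 469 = 45.63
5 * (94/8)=235/4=58.75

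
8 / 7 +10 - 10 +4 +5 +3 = 92 / 7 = 13.14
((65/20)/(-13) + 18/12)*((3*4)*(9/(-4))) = -135/4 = -33.75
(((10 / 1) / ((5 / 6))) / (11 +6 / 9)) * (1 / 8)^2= 0.02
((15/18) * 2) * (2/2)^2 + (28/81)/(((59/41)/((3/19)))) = 51593/30267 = 1.70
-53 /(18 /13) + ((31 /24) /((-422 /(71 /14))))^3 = -109119393711718025 /2850724085465088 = -38.28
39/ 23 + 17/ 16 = 1015/ 368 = 2.76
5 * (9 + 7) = 80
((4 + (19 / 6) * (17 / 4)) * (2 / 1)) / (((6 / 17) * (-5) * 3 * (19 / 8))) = -7123 / 2565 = -2.78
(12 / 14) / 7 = 6 / 49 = 0.12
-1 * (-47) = 47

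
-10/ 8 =-5/ 4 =-1.25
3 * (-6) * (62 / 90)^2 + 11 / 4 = -5213 / 900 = -5.79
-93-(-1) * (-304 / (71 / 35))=-17243 / 71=-242.86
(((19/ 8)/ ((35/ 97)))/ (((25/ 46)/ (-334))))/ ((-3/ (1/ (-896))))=-7078963/ 4704000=-1.50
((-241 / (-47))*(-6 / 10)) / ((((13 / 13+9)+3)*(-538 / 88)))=31812 / 821795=0.04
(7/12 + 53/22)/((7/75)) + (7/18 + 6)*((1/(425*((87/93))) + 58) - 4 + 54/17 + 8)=340497253/759220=448.48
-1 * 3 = -3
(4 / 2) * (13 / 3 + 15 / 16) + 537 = 13141 / 24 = 547.54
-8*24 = -192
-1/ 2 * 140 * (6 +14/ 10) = -518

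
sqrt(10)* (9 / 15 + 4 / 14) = 31* sqrt(10) / 35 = 2.80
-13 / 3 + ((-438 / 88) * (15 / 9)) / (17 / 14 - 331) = -4.31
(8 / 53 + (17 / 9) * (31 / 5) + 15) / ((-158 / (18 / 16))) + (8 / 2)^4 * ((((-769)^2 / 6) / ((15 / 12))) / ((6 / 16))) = 53826992.16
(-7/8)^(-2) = 64/49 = 1.31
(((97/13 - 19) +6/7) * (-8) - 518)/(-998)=19681/45409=0.43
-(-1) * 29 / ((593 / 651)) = 31.84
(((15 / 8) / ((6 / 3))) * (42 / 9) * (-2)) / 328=-35 / 1312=-0.03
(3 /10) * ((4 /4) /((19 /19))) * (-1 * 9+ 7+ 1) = -3 /10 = -0.30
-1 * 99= -99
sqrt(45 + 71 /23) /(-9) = -sqrt(25438) /207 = -0.77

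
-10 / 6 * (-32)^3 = 163840 / 3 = 54613.33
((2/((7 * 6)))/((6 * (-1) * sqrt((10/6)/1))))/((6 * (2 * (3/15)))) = -sqrt(15)/1512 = -0.00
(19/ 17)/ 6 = 19/ 102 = 0.19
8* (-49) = -392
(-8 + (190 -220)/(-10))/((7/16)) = -80/7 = -11.43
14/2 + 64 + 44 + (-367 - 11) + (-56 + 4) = -315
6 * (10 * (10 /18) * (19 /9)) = 1900 /27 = 70.37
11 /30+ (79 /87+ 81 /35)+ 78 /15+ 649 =801187 /1218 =657.79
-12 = -12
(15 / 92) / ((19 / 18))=135 / 874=0.15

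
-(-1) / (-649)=-0.00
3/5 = 0.60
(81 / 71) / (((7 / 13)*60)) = 351 / 9940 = 0.04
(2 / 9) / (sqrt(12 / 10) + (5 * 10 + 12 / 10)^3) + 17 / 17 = 1266639492265577 / 1266637395113577 - 3125 * sqrt(30) / 1266637395113577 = 1.00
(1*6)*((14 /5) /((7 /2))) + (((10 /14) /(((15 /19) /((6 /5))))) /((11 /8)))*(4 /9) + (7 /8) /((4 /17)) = 983471 /110880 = 8.87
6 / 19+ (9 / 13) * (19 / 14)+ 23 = 83875 / 3458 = 24.26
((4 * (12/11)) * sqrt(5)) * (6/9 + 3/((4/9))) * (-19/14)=-3382 * sqrt(5)/77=-98.21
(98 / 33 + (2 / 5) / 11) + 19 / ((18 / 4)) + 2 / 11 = 3668 / 495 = 7.41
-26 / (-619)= 26 / 619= 0.04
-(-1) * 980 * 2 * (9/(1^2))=17640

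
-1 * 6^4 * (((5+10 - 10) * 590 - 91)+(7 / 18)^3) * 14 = -466872868 / 9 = -51874763.11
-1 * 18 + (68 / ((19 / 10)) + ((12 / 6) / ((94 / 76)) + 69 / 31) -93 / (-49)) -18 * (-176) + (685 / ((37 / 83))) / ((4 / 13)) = 1643307517449 / 200757116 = 8185.55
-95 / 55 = -19 / 11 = -1.73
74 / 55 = 1.35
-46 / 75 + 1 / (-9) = -163 / 225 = -0.72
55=55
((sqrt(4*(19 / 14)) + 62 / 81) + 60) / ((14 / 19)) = 19*sqrt(266) / 98 + 46759 / 567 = 85.63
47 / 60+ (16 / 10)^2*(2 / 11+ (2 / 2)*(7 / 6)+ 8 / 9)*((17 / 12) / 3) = 310787 / 89100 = 3.49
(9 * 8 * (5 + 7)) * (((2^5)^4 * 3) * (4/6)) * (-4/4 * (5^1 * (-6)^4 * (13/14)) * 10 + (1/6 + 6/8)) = -763177218342912/7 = -109025316906130.29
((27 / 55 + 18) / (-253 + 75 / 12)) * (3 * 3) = -12204 / 18095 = -0.67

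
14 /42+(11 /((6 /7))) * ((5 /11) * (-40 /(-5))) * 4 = 187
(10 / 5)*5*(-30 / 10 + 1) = -20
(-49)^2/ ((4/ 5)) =12005/ 4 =3001.25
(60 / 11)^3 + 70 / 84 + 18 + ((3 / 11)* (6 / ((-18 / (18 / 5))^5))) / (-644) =363860756321 / 2008978125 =181.12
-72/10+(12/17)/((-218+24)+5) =-38576/5355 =-7.20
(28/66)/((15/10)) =28/99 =0.28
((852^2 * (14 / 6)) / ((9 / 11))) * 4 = 24842048 / 3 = 8280682.67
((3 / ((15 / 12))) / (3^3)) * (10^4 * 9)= 8000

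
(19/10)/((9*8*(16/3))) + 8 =30739/3840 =8.00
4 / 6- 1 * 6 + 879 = 2621 / 3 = 873.67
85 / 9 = 9.44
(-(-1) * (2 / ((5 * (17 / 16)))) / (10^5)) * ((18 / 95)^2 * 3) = 972 / 2397265625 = 0.00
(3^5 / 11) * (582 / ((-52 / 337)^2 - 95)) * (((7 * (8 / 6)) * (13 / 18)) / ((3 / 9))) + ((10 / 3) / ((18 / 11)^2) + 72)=-153629918022215 / 57663832446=-2664.23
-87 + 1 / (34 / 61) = -2897 / 34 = -85.21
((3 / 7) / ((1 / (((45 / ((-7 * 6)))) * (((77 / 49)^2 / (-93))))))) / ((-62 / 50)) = -45375 / 4614722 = -0.01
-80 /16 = -5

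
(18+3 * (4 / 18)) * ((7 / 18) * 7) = 1372 / 27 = 50.81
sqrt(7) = 2.65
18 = 18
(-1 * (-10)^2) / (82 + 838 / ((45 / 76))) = -2250 / 33689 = -0.07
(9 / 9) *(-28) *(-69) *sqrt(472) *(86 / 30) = 55384 *sqrt(118) / 5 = 120324.85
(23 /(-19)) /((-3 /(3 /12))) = 23 /228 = 0.10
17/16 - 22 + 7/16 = -41/2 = -20.50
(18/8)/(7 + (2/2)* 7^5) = 9/67256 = 0.00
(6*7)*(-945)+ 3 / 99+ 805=-1283204 / 33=-38884.97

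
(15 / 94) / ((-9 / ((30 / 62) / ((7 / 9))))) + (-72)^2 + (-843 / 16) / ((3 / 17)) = 797223433 / 163184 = 4885.43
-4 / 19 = -0.21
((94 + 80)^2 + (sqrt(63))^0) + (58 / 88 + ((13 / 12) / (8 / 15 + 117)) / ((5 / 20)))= 2348701431 / 77572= 30277.70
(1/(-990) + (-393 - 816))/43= -1196911/42570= -28.12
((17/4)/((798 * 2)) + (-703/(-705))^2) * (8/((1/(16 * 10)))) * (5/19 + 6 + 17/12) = 7385670561908/753589305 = 9800.66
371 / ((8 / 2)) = 371 / 4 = 92.75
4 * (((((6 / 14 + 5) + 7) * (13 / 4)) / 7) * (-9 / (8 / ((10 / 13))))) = -3915 / 196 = -19.97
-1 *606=-606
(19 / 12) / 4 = 19 / 48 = 0.40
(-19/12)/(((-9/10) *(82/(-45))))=-475/492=-0.97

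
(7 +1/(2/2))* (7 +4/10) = 296/5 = 59.20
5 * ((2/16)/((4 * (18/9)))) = 5/64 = 0.08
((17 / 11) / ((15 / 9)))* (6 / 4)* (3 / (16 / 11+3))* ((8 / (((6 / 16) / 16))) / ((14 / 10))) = 78336 / 343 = 228.38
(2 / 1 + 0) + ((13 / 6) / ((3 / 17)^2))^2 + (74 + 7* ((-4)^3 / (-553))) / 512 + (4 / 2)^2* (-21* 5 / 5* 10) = 59012959891 / 14743296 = 4002.70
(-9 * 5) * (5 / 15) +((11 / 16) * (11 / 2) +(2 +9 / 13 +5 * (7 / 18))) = -24643 / 3744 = -6.58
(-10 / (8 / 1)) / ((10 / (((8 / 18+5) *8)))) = -49 / 9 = -5.44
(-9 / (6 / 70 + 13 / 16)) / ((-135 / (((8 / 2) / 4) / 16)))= 7 / 1509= 0.00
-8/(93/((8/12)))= -0.06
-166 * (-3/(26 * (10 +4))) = 249/182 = 1.37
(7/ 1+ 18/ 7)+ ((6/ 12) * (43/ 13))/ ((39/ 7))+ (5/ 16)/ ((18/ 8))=426185/ 42588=10.01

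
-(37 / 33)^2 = -1369 / 1089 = -1.26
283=283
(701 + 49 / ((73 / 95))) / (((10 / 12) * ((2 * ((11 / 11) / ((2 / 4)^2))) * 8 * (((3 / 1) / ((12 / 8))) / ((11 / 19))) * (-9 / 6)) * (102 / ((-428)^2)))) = -103395919 / 20805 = -4969.76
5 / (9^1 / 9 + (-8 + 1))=-5 / 6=-0.83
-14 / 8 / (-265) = 0.01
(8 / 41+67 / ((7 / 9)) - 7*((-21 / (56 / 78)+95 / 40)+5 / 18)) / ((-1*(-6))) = 5631323 / 123984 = 45.42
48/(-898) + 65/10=5789/898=6.45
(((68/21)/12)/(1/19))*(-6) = -646/21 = -30.76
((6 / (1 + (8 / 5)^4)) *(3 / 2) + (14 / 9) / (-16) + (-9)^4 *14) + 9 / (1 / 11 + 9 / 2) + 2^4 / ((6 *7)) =22074975369971 / 240317784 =91857.44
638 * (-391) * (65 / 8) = -8107385 / 4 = -2026846.25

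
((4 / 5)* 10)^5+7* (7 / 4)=131121 / 4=32780.25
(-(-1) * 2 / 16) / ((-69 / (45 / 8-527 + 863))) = -911 / 1472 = -0.62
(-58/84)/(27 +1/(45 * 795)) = -345825/13522964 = -0.03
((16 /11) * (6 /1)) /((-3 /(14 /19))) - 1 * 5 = -1493 /209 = -7.14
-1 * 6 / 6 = -1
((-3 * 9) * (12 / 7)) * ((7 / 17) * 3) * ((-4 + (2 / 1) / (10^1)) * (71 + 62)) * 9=22106196 / 85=260072.89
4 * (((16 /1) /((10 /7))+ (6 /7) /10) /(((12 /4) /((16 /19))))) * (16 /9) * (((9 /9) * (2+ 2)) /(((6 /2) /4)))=1294336 /10773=120.15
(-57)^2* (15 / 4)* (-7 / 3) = -113715 / 4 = -28428.75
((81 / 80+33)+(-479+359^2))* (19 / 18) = 195222739 / 1440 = 135571.35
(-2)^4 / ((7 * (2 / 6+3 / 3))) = 12 / 7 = 1.71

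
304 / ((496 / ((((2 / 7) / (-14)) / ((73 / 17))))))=-323 / 110887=-0.00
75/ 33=2.27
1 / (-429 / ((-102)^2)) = -3468 / 143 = -24.25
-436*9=-3924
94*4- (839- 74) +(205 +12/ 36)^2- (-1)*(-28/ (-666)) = 41772.82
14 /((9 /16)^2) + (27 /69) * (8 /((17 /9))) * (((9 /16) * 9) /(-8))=21890063 /506736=43.20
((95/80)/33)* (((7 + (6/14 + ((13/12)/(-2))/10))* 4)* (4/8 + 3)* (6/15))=235391/158400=1.49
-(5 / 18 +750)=-13505 / 18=-750.28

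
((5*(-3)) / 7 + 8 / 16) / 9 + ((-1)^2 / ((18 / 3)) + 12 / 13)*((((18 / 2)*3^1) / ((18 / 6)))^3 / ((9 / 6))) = 867211 / 1638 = 529.43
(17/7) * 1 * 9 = 153/7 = 21.86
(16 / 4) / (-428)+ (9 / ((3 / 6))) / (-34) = -980 / 1819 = -0.54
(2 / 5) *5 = 2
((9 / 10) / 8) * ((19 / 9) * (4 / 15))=19 / 300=0.06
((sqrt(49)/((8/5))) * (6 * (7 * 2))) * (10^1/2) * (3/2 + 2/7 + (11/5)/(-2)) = 1260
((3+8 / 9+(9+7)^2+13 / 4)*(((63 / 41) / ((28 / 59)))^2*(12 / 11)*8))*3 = 2671016553 / 36982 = 72224.77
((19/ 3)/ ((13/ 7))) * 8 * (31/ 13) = 32984/ 507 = 65.06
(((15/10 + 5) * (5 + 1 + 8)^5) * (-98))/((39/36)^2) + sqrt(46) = -3794886144/13 + sqrt(46) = -291914311.99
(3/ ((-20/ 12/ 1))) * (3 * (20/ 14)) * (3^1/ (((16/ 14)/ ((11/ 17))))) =-891/ 68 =-13.10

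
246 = 246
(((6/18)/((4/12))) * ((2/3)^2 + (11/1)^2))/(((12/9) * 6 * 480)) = 1093/34560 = 0.03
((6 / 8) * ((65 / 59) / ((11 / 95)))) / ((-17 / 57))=-1055925 / 44132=-23.93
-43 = -43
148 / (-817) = -148 / 817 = -0.18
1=1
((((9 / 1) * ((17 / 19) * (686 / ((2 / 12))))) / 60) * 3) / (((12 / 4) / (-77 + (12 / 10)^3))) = -493774911 / 11875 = -41581.05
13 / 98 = 0.13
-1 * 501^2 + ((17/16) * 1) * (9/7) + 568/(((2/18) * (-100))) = -702942111/2800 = -251050.75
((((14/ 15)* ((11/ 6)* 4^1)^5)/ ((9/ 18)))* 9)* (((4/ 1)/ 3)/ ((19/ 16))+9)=3606761.04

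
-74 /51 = -1.45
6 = 6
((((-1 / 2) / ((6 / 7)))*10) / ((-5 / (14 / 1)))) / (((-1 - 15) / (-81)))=1323 / 16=82.69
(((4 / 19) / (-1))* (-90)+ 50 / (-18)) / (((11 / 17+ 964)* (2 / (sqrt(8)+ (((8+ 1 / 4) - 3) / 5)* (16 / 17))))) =7742 / 934743+ 47005* sqrt(2) / 2804229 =0.03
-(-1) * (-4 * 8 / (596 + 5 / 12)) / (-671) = 0.00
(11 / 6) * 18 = 33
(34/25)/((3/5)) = 34/15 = 2.27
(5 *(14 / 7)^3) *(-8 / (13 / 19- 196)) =1.64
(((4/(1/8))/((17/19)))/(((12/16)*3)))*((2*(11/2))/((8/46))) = 153824/153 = 1005.39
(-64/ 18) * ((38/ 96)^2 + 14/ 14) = -4.11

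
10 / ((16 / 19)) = 95 / 8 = 11.88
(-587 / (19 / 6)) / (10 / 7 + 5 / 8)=-197232 / 2185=-90.27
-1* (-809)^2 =-654481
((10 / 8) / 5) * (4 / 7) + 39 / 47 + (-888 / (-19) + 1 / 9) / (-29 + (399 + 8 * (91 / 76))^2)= 173580732761 / 178411205700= 0.97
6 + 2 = 8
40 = 40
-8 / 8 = -1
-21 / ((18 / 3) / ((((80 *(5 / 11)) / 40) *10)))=-350 / 11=-31.82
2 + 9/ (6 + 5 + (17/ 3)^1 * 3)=65/ 28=2.32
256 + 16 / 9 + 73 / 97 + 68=285061 / 873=326.53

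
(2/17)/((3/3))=0.12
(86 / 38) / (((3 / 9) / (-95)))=-645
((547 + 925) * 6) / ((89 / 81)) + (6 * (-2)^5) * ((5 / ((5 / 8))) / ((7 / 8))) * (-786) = 864602496 / 623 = 1387804.97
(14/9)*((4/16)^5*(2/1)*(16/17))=7/2448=0.00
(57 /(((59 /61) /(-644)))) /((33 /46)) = -34334216 /649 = -52903.26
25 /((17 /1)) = 25 /17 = 1.47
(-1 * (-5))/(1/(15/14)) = 75/14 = 5.36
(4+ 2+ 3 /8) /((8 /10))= 7.97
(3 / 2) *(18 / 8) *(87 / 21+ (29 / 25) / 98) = 274833 / 19600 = 14.02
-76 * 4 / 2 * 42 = -6384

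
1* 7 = 7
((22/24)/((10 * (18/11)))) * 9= 121/240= 0.50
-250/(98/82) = -10250/49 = -209.18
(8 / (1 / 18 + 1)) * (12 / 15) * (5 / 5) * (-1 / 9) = -64 / 95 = -0.67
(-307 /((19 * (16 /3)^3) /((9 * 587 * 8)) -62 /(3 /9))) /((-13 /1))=-43790787 /344779474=-0.13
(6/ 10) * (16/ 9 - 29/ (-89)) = 337/ 267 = 1.26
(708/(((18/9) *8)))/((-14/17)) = -3009/56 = -53.73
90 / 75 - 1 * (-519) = 2601 / 5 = 520.20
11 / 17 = 0.65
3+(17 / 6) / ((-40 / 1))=703 / 240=2.93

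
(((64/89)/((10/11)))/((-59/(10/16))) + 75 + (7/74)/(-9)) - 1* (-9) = 293695883/3497166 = 83.98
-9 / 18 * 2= -1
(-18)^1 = -18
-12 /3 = -4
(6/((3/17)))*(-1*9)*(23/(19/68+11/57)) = -27279288/1831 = -14898.57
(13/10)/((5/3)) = 39/50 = 0.78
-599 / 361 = -1.66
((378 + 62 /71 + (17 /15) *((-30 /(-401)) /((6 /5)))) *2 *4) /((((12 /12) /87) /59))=443035868680 /28471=15560952.15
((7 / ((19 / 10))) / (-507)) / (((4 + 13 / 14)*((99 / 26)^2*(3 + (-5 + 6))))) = -980 / 38547333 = -0.00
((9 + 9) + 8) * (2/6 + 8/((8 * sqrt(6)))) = 26/3 + 13 * sqrt(6)/3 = 19.28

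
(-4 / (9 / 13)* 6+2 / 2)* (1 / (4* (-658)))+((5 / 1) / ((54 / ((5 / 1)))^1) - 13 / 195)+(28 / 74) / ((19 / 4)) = 122083891 / 249789960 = 0.49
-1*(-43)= 43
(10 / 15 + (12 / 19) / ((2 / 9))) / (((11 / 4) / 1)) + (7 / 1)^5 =10538789 / 627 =16808.28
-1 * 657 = -657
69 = 69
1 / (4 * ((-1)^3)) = -1 / 4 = -0.25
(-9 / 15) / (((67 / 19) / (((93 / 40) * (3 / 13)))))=-15903 / 174200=-0.09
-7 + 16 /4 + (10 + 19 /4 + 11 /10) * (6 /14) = 3.79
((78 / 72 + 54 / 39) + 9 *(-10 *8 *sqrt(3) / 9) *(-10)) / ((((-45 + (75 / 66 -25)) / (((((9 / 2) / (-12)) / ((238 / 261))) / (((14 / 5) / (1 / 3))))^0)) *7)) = -3520 *sqrt(3) / 2121 -121 / 23634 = -2.88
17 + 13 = 30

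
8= 8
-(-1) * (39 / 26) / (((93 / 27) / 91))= 2457 / 62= 39.63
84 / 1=84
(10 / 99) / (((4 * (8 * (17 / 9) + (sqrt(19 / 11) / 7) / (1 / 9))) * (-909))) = -3332 / 1789763733 + 63 * sqrt(209) / 4374978014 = -0.00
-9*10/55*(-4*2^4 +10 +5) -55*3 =-933/11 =-84.82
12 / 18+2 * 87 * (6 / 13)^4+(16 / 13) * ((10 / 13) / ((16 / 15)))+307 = 27114365 / 85683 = 316.45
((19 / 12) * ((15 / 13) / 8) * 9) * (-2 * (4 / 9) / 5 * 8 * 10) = -380 / 13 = -29.23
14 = 14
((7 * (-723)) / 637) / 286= -723 / 26026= -0.03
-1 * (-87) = 87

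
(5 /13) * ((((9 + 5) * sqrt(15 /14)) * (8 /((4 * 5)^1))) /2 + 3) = sqrt(210) /13 + 15 /13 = 2.27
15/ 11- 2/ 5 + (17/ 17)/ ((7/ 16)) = 1251/ 385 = 3.25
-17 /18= -0.94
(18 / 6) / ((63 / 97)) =97 / 21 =4.62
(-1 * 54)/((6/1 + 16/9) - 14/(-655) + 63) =-318330/417361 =-0.76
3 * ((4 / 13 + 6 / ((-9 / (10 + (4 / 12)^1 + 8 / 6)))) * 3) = -874 / 13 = -67.23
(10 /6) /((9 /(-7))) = -35 /27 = -1.30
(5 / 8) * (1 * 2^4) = 10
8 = 8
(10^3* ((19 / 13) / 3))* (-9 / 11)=-57000 / 143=-398.60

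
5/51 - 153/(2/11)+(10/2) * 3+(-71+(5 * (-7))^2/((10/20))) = 158365/102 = 1552.60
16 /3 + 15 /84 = 463 /84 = 5.51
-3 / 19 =-0.16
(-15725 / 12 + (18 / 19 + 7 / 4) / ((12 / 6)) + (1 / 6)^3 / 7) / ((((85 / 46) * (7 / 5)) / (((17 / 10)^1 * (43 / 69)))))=-808548049 / 1508220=-536.09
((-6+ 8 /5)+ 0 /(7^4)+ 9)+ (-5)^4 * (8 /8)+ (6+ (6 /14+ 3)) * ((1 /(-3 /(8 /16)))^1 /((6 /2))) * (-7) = 9499 /15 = 633.27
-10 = -10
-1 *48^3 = -110592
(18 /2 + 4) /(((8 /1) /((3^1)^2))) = 117 /8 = 14.62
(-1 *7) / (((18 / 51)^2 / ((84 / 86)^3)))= -4163334 / 79507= -52.36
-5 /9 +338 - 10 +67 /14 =332.23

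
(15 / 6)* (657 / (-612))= -365 / 136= -2.68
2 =2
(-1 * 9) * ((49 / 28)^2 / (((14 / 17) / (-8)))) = 1071 / 4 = 267.75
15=15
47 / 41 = 1.15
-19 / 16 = -1.19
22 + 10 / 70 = 155 / 7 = 22.14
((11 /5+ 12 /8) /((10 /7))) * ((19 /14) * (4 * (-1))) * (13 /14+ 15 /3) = -58349 /700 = -83.36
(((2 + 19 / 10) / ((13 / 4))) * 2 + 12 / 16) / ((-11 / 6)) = -189 / 110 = -1.72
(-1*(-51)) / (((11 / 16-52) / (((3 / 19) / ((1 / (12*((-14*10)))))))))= 263.65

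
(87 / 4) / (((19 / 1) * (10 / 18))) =783 / 380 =2.06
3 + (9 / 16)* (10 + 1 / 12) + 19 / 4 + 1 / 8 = 867 / 64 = 13.55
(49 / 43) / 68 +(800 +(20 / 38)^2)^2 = 244046432425729 / 381058604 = 640443.31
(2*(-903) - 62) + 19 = -1849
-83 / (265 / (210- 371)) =13363 / 265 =50.43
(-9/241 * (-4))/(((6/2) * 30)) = 2/1205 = 0.00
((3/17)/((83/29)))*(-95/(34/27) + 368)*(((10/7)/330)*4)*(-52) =-4285736/263857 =-16.24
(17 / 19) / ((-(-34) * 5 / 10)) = 1 / 19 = 0.05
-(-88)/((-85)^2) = 0.01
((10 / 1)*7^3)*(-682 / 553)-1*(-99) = -326359 / 79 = -4131.13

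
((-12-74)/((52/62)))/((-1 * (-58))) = -1333/754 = -1.77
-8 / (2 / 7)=-28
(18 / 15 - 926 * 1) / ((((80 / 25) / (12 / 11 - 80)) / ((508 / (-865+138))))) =-127432816 / 7997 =-15935.08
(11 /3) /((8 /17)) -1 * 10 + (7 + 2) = 163 /24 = 6.79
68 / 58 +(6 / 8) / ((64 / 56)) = 1697 / 928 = 1.83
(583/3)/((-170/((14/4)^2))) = -28567/2040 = -14.00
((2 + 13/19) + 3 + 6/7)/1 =870/133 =6.54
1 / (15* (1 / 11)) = 11 / 15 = 0.73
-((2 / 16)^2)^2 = -0.00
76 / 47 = 1.62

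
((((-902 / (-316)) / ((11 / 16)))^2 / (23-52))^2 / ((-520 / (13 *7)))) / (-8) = 1265940928 / 163785090605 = 0.01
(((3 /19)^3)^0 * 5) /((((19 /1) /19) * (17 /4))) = 20 /17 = 1.18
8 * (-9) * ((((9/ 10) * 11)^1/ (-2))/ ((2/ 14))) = 12474/ 5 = 2494.80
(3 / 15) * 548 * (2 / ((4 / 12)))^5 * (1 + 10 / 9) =8995968 / 5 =1799193.60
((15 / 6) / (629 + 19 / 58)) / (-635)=-29 / 4635627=-0.00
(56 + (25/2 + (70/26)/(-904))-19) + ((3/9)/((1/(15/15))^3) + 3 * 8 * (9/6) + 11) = 3413851/35256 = 96.83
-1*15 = -15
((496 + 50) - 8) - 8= 530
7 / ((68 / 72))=126 / 17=7.41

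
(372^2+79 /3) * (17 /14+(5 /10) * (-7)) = -6643696 /21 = -316366.48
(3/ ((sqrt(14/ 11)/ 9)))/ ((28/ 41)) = 1107 * sqrt(154)/ 392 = 35.04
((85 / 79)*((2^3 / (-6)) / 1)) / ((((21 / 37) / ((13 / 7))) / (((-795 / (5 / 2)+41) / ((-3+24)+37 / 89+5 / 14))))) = 8063503240 / 135021033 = 59.72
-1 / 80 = -0.01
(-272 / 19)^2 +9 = 77233 / 361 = 213.94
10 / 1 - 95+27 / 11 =-908 / 11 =-82.55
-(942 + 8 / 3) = -2834 / 3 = -944.67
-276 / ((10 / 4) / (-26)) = 14352 / 5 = 2870.40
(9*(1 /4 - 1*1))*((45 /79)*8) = -2430 /79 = -30.76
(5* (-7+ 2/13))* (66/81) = -9790/351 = -27.89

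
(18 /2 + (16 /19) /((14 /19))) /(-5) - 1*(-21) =664 /35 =18.97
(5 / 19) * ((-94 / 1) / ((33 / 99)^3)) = -12690 / 19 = -667.89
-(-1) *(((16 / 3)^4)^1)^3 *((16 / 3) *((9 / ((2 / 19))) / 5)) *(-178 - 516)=-29692232343253680128 / 885735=-33522704130754.32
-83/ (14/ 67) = -397.21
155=155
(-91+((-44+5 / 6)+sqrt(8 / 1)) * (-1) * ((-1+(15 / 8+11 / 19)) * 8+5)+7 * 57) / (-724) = -29239 / 20634+158 * sqrt(2) / 3439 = -1.35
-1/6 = -0.17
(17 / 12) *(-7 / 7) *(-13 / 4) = 221 / 48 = 4.60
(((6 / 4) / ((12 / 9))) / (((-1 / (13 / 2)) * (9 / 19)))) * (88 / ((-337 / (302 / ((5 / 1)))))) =410267 / 1685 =243.48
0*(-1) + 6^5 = 7776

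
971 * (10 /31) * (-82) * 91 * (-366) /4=6629725830 /31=213862123.55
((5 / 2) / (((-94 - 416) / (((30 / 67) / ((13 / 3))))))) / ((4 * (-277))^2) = -0.00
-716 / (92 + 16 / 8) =-358 / 47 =-7.62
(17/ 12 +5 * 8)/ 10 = 497/ 120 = 4.14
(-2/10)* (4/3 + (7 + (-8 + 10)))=-31/15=-2.07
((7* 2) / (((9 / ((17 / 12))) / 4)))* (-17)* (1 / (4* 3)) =-2023 / 162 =-12.49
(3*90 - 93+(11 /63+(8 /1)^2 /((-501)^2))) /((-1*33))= -103765822 /19327077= -5.37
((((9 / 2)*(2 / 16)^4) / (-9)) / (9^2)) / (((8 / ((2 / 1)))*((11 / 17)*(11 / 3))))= -17 / 107053056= -0.00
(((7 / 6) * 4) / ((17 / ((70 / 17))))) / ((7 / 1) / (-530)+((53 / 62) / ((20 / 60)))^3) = 61893781600 / 922818142329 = 0.07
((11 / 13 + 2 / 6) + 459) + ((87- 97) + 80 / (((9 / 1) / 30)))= 9319 / 13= 716.85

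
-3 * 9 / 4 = -27 / 4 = -6.75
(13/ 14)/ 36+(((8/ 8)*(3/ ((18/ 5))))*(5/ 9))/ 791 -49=-8367437/ 170856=-48.97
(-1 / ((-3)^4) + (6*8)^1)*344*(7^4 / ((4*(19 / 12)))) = 3210444328 / 513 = 6258176.08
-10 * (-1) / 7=10 / 7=1.43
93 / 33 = 31 / 11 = 2.82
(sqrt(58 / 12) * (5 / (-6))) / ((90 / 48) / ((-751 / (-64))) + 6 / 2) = -3755 * sqrt(174) / 85428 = -0.58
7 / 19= 0.37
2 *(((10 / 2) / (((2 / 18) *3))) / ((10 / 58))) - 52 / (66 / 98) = 3194 / 33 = 96.79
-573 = -573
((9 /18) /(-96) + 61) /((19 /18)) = 35133 /608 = 57.78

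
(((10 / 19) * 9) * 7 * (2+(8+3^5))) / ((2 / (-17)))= -1354815 / 19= -71306.05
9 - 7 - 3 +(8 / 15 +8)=113 / 15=7.53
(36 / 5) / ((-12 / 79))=-237 / 5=-47.40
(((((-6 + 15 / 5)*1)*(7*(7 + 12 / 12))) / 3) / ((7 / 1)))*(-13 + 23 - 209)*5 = 7960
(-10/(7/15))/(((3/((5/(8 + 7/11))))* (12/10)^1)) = -3.45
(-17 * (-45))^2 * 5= 2926125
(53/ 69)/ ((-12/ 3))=-0.19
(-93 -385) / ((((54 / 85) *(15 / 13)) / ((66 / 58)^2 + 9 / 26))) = -1070.10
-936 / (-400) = 2.34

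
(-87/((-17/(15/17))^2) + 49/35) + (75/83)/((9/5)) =173406853/103983645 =1.67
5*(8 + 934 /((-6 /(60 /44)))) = -1021.36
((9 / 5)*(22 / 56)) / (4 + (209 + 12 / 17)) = 561 / 169540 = 0.00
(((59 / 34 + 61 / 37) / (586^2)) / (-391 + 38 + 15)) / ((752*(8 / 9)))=-0.00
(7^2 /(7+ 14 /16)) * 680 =38080 /9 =4231.11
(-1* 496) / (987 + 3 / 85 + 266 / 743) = -3915610 / 7794853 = -0.50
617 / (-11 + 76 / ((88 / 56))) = 6787 / 411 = 16.51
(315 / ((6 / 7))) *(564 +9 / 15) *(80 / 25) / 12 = 276654 / 5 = 55330.80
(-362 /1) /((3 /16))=-5792 /3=-1930.67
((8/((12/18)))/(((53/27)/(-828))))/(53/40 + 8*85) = -7.43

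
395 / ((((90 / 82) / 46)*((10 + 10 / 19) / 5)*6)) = 1415443 / 1080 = 1310.60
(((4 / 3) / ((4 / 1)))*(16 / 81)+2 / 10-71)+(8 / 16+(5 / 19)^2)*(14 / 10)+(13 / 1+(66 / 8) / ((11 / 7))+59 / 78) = -1161628513 / 22807980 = -50.93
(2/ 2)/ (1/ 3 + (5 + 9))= 3/ 43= 0.07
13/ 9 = 1.44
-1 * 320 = -320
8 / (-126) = -4 / 63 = -0.06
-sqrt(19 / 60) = -0.56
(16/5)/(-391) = -16/1955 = -0.01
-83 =-83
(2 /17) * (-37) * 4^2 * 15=-17760 /17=-1044.71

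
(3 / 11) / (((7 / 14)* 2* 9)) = 1 / 33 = 0.03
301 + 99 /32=9731 /32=304.09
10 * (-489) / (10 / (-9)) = 4401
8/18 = 4/9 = 0.44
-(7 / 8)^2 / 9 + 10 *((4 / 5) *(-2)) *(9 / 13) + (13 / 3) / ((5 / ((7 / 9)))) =-1178003 / 112320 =-10.49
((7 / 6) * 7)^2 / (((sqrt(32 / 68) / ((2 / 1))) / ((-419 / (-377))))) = 1006019 * sqrt(34) / 27144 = 216.11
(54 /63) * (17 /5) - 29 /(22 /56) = -27298 /385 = -70.90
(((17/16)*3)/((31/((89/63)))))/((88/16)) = 1513/57288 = 0.03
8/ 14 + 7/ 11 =93/ 77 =1.21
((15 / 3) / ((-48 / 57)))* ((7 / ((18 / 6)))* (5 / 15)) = -4.62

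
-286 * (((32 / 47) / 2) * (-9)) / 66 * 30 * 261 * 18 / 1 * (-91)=-8003136960 / 47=-170279509.79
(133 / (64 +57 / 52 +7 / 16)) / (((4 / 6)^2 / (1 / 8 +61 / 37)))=8.10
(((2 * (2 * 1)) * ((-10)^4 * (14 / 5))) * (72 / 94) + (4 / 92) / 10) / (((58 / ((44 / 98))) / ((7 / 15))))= 10200960517 / 32916450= 309.90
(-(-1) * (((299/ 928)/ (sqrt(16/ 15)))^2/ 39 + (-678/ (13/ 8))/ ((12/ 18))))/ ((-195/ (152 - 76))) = 2129995786201/ 8732405760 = 243.92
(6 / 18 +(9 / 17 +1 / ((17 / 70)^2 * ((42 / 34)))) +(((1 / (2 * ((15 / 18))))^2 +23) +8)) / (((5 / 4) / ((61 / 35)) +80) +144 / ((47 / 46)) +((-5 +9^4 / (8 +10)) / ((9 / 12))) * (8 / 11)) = 7390254432 / 91719787625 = 0.08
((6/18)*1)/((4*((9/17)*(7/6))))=17/126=0.13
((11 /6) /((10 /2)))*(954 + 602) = 570.53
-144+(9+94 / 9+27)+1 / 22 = -97.51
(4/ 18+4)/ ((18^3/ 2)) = 19/ 13122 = 0.00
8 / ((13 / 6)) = 48 / 13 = 3.69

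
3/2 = 1.50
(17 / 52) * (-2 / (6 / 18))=-51 / 26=-1.96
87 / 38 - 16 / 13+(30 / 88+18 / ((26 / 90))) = 692371 / 10868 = 63.71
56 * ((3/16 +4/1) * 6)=1407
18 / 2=9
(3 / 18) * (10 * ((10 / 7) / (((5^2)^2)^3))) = 2 / 205078125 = 0.00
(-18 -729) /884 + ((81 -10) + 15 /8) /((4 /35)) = 636.81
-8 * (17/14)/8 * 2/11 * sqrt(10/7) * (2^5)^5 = -570425344 * sqrt(70)/539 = -8854398.58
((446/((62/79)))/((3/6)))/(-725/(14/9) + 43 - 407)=-493276/360251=-1.37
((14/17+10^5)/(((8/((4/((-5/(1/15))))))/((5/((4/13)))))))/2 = -11050091/2040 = -5416.71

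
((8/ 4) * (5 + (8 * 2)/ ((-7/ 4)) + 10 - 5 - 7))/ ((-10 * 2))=43/ 70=0.61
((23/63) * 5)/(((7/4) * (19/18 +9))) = 920/8869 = 0.10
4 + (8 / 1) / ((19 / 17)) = 212 / 19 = 11.16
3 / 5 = 0.60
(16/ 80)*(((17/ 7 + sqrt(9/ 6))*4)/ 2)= sqrt(6)/ 5 + 34/ 35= 1.46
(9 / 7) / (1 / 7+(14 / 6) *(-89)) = -27 / 4358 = -0.01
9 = 9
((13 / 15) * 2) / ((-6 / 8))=-104 / 45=-2.31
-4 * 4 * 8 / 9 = -128 / 9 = -14.22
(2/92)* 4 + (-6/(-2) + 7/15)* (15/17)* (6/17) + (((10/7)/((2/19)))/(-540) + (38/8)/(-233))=656277973/585427878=1.12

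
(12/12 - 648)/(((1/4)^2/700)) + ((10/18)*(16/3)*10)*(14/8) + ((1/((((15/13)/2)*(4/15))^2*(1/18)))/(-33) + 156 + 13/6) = -2152125269/297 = -7246213.03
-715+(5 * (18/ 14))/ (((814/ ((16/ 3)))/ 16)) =-2035115/ 2849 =-714.33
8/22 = 4/11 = 0.36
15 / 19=0.79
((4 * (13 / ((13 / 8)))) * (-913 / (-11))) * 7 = 18592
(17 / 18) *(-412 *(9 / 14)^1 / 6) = -1751 / 42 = -41.69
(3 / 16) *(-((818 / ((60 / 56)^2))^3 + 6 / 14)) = -28848694563424739 / 425250000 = -67839375.81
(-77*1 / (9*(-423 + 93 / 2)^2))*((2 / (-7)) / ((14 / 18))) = 88 / 3969063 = 0.00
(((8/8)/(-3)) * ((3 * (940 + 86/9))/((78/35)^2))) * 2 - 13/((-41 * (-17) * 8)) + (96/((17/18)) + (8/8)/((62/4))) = -664134733283/2366225784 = -280.67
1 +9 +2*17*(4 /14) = 138 /7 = 19.71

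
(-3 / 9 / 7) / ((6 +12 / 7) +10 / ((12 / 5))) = -2 / 499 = -0.00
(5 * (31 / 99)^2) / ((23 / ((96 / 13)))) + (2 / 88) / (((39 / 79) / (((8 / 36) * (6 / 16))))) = 2520121 / 15629328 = 0.16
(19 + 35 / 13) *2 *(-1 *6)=-3384 / 13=-260.31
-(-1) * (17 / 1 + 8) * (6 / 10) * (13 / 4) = 195 / 4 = 48.75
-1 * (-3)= 3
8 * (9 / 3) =24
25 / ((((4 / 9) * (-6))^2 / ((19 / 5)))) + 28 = 2647 / 64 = 41.36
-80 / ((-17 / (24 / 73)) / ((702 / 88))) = 12.34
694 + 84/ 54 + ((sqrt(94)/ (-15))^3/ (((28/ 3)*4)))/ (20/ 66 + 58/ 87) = 6260/ 9- 517*sqrt(94)/ 672000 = 695.55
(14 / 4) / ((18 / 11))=2.14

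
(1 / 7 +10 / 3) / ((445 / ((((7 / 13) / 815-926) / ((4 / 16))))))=-954933732 / 33003425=-28.93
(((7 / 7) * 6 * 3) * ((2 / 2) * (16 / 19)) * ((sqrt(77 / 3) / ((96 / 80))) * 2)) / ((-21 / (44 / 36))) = -1760 * sqrt(231) / 3591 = -7.45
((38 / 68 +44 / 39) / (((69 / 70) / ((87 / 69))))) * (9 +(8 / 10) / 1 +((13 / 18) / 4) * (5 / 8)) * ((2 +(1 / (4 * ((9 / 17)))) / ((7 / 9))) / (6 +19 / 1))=135200327221 / 60605625600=2.23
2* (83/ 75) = 166/ 75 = 2.21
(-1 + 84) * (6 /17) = 498 /17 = 29.29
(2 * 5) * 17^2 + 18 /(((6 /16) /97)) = 7546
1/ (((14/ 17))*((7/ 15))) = 255/ 98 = 2.60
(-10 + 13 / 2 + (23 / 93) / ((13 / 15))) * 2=-2591 / 403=-6.43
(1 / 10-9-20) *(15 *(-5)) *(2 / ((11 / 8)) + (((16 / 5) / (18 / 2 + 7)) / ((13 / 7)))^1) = 968439 / 286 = 3386.15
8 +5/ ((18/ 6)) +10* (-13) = -361/ 3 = -120.33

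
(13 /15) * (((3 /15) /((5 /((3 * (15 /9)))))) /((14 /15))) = 13 /70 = 0.19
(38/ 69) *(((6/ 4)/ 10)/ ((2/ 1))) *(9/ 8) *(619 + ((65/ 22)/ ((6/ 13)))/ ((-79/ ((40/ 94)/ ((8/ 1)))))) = 34585284831/ 1202417920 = 28.76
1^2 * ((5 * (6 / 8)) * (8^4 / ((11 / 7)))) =9774.55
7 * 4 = 28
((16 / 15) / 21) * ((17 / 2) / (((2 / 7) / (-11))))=-748 / 45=-16.62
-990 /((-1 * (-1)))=-990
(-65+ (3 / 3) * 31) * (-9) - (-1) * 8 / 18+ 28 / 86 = 118720 / 387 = 306.77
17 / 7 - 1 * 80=-543 / 7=-77.57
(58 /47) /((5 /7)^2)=2842 /1175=2.42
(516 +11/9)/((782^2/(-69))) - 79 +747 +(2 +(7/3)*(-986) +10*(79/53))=-2276954481/1409164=-1615.82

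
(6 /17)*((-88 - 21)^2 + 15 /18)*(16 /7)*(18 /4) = 5132952 /119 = 43134.05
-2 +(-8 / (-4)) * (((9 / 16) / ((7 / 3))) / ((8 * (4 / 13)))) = -1.80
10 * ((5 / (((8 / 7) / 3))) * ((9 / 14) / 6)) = 225 / 16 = 14.06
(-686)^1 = -686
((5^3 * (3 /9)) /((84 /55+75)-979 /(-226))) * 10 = 15537500 /3015237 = 5.15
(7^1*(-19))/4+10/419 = -55687/1676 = -33.23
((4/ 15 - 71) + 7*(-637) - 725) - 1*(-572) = -4682.73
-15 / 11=-1.36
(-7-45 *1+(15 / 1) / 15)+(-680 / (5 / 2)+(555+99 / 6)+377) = 1251 / 2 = 625.50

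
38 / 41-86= -3488 / 41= -85.07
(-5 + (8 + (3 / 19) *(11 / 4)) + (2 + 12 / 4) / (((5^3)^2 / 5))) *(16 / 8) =163201 / 23750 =6.87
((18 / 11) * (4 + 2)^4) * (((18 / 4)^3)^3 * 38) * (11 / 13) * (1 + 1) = 5366161193139 / 52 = 103195407560.37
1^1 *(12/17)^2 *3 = 432/289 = 1.49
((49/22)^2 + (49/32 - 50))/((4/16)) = -168463/968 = -174.03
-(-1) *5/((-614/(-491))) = 2455/614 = 4.00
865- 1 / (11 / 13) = 9502 / 11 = 863.82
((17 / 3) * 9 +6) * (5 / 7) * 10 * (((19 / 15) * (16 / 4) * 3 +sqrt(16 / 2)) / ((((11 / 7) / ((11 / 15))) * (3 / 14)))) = 15985.21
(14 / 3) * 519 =2422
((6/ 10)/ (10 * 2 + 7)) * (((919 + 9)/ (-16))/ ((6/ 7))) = -203/ 135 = -1.50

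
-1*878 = -878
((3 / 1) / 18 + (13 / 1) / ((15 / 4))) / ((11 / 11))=109 / 30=3.63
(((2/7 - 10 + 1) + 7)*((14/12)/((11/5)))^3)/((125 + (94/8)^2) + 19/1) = -49000/54061227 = -0.00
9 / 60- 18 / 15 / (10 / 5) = -9 / 20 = -0.45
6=6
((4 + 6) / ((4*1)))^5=3125 / 32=97.66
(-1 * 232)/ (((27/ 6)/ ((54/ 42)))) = -464/ 7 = -66.29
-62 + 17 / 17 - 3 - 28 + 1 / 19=-1747 / 19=-91.95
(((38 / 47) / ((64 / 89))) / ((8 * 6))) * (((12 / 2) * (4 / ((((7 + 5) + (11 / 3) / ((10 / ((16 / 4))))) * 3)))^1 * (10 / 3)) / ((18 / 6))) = 42275 / 2734272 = 0.02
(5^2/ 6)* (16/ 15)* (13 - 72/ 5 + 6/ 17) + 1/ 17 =-703/ 153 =-4.59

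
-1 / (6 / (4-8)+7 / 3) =-6 / 5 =-1.20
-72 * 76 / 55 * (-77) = 38304 / 5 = 7660.80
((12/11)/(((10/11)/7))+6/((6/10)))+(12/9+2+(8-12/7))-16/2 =20.02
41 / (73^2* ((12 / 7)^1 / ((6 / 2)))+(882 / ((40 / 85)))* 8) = 287 / 126274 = 0.00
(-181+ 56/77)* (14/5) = -27762/55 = -504.76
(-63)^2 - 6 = 3963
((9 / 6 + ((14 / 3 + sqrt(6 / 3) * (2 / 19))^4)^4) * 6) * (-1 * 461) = -231291390633019.68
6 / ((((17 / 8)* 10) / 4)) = 96 / 85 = 1.13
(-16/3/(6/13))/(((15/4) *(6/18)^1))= -416/45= -9.24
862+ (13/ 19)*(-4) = 16326/ 19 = 859.26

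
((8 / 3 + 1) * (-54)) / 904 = -99 / 452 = -0.22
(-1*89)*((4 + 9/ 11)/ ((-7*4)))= 4717/ 308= 15.31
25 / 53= 0.47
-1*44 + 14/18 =-389/9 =-43.22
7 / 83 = 0.08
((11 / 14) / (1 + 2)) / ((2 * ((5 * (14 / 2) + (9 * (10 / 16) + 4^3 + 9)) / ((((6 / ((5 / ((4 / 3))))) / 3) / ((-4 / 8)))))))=-352 / 286335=-0.00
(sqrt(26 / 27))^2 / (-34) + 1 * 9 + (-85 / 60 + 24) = 57935 / 1836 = 31.56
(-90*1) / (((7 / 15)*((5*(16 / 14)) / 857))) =-115695 / 4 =-28923.75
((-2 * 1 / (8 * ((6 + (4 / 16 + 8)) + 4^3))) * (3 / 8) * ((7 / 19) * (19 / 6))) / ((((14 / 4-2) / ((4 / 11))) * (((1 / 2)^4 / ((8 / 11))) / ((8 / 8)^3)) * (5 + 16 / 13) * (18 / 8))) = -23296 / 82828251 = -0.00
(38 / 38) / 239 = 0.00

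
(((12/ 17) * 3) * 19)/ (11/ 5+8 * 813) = 0.01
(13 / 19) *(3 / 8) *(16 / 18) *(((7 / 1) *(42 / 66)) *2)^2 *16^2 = 31962112 / 6897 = 4634.21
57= 57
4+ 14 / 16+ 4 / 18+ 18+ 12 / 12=1735 / 72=24.10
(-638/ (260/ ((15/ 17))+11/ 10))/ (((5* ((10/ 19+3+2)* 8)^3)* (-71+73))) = -115159/ 46132128000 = -0.00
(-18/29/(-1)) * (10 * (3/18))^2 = 50/29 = 1.72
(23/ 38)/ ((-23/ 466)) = -233/ 19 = -12.26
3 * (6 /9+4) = 14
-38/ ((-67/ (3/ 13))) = 114/ 871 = 0.13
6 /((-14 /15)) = -45 /7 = -6.43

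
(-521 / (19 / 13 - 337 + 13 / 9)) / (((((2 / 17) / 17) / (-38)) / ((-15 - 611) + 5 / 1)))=207857944827 / 39089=5317555.96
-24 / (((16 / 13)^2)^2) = -85683 / 8192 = -10.46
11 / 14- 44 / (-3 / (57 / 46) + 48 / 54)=54109 / 1834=29.50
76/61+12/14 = 898/427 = 2.10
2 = 2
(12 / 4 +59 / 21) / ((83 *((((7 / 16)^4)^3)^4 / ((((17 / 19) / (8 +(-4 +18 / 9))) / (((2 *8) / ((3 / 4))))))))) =101708664056187311751526775497911719898408478061081309216768 / 1215505445252129552237220898747858724472522717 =83676025026025.38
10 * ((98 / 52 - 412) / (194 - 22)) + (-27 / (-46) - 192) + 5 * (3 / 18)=-33082135 / 154284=-214.42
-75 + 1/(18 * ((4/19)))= -5381/72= -74.74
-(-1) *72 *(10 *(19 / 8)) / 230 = 171 / 23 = 7.43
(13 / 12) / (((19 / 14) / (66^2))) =66066 / 19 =3477.16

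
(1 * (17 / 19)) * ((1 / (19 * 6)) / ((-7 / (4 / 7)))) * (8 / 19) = -0.00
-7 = -7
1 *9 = 9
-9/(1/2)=-18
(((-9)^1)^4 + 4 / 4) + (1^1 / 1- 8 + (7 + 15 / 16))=105007 / 16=6562.94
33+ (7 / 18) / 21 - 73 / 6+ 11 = 860 / 27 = 31.85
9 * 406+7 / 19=69433 / 19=3654.37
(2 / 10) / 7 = 1 / 35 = 0.03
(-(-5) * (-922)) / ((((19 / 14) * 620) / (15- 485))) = 1516690 / 589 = 2575.03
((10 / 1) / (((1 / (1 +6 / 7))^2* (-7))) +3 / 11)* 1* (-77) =358.39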